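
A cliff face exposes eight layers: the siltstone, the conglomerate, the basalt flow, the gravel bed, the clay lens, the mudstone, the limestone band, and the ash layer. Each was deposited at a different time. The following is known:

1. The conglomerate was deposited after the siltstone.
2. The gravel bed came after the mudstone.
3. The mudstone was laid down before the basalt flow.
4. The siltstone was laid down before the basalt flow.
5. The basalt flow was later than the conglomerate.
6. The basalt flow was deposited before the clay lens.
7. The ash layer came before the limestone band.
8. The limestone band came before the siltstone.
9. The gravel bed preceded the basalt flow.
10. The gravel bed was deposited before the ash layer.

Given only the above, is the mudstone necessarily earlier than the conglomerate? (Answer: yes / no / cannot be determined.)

Chain the constraints: the mudstone → the gravel bed → the ash layer → the limestone band → the siltstone → the conglomerate. Each link is directly stated, so the mudstone comes before the conglomerate.

yes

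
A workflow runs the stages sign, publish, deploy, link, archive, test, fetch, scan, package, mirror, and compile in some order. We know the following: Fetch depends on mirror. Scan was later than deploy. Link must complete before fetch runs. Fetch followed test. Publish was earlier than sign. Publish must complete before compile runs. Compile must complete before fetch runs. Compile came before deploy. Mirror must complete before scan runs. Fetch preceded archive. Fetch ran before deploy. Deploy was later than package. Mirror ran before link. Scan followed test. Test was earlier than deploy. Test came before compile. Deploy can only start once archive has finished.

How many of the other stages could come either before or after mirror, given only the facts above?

5

Forced after mirror: archive, deploy, fetch, link, and scan.
That leaves compile, package, publish, sign, and test with no forced order relative to mirror — 5.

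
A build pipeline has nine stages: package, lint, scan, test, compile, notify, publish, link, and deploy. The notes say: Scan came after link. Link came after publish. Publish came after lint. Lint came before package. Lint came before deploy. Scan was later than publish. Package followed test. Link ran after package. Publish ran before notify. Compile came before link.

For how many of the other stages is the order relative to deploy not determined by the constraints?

7

Forced before deploy: lint.
That leaves compile, link, notify, package, publish, scan, and test with no forced order relative to deploy — 7.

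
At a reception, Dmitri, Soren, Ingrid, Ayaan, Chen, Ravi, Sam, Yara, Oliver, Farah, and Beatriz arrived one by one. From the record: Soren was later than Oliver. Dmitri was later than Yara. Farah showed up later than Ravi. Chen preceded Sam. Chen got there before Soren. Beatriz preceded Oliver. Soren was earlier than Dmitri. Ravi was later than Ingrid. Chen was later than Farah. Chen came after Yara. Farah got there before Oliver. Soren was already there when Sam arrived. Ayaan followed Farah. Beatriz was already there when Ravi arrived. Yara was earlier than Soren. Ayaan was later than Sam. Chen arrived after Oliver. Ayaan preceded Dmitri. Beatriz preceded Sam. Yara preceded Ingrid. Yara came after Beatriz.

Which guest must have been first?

Beatriz has a chain of constraints placing them before every other guest, so Beatriz must be first.

Beatriz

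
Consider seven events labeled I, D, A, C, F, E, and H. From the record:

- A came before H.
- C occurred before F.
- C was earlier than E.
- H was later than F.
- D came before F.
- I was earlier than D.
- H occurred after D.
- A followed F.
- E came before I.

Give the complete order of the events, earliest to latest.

C, E, I, D, F, A, H

The constraints fix every adjacent pair, so only one ordering works:
C → E → I → D → F → A → H.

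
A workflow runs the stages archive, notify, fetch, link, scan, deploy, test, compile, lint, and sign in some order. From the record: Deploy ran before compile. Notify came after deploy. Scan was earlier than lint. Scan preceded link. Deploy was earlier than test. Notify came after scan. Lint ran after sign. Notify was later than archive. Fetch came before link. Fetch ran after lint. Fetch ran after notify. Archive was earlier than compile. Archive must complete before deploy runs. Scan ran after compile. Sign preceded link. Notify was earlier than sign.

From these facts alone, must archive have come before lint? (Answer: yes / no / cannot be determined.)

Chain the constraints: archive → notify → sign → lint. Each link is directly stated, so archive comes before lint.

yes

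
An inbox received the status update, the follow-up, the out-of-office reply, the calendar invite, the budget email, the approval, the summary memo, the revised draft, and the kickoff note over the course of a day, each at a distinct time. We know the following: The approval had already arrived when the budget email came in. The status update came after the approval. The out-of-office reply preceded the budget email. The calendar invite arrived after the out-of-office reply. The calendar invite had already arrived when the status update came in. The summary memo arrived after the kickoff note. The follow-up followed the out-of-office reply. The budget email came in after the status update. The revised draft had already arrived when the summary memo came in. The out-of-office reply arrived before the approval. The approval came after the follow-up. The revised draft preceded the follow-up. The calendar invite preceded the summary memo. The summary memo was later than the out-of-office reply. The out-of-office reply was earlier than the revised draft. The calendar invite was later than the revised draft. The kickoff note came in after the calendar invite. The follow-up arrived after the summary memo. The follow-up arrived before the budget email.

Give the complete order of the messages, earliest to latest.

the out-of-office reply, the revised draft, the calendar invite, the kickoff note, the summary memo, the follow-up, the approval, the status update, the budget email

The constraints fix every adjacent pair, so only one ordering works:
the out-of-office reply → the revised draft → the calendar invite → the kickoff note → the summary memo → the follow-up → the approval → the status update → the budget email.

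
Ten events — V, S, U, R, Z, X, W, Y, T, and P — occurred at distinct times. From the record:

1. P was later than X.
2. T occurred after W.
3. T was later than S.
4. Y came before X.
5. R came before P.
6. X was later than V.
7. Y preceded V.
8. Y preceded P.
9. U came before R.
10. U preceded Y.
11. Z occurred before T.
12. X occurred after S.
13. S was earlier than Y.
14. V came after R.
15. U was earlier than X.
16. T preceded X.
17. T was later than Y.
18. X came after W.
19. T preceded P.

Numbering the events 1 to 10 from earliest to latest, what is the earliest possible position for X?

9

R, S, T, U, V, W, Y, and Z must all come before X — 8 forced predecessors.
Nothing else is forced ahead of X, so its earliest slot is position 8 + 1 = 9.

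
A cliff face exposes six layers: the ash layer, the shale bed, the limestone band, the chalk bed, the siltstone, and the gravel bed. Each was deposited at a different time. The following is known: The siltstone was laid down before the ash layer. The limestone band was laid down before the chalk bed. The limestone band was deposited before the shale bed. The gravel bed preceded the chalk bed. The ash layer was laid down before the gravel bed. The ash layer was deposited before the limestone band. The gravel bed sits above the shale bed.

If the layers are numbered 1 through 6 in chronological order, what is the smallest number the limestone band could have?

3

The ash layer and the siltstone must both come before the limestone band — 2 forced predecessors.
Nothing else is forced ahead of the limestone band, so its earliest slot is position 2 + 1 = 3.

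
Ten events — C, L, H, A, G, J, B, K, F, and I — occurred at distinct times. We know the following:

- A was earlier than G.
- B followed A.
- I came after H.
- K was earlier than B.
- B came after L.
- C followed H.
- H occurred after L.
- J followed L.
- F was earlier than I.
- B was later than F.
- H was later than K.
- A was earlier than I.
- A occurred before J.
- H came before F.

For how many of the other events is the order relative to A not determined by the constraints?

5

Forced after A: B, G, I, and J.
That leaves C, F, H, K, and L with no forced order relative to A — 5.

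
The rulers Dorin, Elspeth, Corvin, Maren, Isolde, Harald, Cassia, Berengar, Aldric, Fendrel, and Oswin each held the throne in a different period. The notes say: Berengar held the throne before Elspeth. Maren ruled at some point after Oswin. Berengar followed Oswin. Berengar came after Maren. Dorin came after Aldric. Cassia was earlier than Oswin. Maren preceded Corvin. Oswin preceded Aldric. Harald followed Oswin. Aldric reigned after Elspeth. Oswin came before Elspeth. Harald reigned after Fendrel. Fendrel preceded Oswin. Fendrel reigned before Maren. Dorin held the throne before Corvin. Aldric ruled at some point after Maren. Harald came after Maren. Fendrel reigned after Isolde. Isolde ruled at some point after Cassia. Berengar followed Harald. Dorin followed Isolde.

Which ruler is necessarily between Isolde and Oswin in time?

Fendrel

Tracing the constraints gives Isolde → Fendrel → Oswin, so Fendrel sits after Isolde and before Oswin.
No other ruler is forced both after Isolde and before Oswin.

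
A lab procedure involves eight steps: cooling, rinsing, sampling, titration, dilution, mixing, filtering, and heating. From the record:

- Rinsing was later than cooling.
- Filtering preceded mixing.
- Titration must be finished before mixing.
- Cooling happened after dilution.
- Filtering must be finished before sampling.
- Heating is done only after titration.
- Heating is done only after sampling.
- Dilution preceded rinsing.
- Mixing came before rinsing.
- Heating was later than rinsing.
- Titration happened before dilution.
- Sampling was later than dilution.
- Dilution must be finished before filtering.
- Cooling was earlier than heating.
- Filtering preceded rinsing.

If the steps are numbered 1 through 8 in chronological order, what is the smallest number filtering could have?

3

Dilution and titration must both come before filtering — 2 forced predecessors.
Nothing else is forced ahead of filtering, so its earliest slot is position 2 + 1 = 3.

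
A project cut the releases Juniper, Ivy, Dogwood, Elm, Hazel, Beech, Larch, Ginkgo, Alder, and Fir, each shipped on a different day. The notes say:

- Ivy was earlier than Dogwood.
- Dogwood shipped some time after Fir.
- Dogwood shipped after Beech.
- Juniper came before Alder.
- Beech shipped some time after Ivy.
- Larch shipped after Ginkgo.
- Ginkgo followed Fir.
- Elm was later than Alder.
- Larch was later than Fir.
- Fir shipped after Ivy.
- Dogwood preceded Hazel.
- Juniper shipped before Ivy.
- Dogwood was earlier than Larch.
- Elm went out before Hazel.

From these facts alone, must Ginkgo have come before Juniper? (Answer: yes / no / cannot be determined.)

Tracing the constraints gives Juniper → Ivy → Fir → Ginkgo, so Juniper must come before Ginkgo.
That means Ginkgo cannot be before Juniper.

no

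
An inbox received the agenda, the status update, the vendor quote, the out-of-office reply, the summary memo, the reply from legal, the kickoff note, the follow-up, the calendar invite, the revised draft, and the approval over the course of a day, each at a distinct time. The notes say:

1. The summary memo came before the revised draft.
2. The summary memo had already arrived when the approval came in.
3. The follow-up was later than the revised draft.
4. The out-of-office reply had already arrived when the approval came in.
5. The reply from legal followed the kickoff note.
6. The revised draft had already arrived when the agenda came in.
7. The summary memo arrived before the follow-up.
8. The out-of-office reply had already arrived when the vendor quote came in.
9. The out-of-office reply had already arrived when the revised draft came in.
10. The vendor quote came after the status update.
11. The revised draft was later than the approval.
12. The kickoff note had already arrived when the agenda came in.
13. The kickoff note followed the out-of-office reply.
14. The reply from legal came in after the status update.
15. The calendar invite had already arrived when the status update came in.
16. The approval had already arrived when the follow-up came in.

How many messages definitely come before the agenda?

Directly stated before the agenda: the kickoff note and the revised draft.
The approval reaches the agenda via the approval → the revised draft → the agenda.
The out-of-office reply reaches the agenda via the out-of-office reply → the revised draft → the agenda.
The summary memo reaches the agenda via the summary memo → the revised draft → the agenda.
No chain forces the reply from legal (or any of the others) ahead of the agenda.
That's the approval, the kickoff note, the out-of-office reply, the revised draft, and the summary memo — 5 in all.

5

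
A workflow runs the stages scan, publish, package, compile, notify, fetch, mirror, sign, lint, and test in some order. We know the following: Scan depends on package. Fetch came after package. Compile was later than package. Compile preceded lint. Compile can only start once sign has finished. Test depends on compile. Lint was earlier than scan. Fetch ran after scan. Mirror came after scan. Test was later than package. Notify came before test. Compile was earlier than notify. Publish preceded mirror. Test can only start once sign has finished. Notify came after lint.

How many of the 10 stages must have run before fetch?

Directly stated before fetch: package and scan.
Compile reaches fetch via compile → lint → scan → fetch.
Lint reaches fetch via lint → scan → fetch.
Sign reaches fetch via sign → compile → lint → scan → fetch.
No chain forces notify (or any of the others) ahead of fetch.
That's compile, lint, package, scan, and sign — 5 in all.

5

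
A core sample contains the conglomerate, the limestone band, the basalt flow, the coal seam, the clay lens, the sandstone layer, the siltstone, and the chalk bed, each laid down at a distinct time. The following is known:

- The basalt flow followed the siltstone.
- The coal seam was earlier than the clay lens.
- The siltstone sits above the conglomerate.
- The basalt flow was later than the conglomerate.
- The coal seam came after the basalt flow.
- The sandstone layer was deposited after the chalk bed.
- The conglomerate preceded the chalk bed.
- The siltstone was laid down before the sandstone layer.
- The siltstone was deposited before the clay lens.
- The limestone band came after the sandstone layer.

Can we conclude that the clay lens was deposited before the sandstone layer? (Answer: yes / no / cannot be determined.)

cannot be determined

No chain of stated constraints runs from the clay lens to the sandstone layer, and none runs from the sandstone layer to the clay lens either.
So the relative order of the clay lens and the sandstone layer is not fixed by the given facts.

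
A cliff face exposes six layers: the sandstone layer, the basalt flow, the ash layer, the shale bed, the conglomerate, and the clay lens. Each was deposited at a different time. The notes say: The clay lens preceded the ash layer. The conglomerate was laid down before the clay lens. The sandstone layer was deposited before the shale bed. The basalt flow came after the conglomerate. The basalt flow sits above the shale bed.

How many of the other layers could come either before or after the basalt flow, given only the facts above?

Forced before the basalt flow: the conglomerate, the sandstone layer, and the shale bed.
That leaves the ash layer and the clay lens with no forced order relative to the basalt flow — 2.

2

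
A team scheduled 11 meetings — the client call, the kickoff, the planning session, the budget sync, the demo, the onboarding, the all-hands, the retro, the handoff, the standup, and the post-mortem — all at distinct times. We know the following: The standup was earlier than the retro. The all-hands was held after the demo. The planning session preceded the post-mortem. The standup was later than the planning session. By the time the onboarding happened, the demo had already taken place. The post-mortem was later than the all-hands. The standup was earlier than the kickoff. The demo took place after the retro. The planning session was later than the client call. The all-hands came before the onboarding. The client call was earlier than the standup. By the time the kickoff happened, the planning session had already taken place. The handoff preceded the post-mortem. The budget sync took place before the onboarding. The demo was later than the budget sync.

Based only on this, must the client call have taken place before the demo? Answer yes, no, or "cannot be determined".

Chain the constraints: the client call → the standup → the retro → the demo. Each link is directly stated, so the client call comes before the demo.

yes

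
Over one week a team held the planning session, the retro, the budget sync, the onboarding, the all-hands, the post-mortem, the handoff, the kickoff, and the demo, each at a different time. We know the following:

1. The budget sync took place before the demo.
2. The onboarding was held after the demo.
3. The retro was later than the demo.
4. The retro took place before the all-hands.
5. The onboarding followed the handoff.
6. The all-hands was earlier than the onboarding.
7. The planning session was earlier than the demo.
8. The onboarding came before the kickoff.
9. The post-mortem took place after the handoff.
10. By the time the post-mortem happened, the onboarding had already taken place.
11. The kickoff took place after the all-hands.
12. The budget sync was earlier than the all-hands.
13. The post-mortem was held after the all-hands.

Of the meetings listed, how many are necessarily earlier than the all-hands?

Directly stated before the all-hands: the budget sync and the retro.
The demo reaches the all-hands via the demo → the retro → the all-hands.
The planning session reaches the all-hands via the planning session → the demo → the retro → the all-hands.
That's the budget sync, the demo, the planning session, and the retro — 4 in all.

4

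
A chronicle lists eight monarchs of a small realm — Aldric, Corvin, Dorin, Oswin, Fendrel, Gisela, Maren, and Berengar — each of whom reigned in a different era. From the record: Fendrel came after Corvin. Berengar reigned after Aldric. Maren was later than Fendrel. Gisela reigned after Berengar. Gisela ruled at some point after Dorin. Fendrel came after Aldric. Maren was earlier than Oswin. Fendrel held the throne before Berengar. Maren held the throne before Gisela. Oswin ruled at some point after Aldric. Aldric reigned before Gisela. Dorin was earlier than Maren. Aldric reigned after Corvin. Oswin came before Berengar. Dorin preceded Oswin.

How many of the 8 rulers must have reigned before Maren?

4

Directly stated before Maren: Dorin and Fendrel.
Aldric reaches Maren via Aldric → Fendrel → Maren.
Corvin reaches Maren via Corvin → Fendrel → Maren.
No chain forces Gisela (or any of the others) ahead of Maren.
That's Aldric, Corvin, Dorin, and Fendrel — 4 in all.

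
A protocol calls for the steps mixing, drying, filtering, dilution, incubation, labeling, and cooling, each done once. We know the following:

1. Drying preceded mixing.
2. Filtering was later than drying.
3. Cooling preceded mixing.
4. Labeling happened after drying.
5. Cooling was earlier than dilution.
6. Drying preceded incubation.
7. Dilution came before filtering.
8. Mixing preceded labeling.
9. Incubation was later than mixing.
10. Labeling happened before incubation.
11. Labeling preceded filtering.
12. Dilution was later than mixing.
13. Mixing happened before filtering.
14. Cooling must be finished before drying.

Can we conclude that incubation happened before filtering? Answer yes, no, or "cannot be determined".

No chain of stated constraints runs from incubation to filtering, and none runs from filtering to incubation either.
So the relative order of incubation and filtering is not fixed by the given facts.

cannot be determined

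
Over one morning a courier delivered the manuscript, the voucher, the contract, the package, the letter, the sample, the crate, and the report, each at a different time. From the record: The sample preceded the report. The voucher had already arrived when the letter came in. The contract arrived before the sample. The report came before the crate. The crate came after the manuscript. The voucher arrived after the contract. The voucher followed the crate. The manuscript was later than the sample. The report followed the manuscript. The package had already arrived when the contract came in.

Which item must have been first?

The package has a chain of constraints placing it before every other item, so the package must be first.

the package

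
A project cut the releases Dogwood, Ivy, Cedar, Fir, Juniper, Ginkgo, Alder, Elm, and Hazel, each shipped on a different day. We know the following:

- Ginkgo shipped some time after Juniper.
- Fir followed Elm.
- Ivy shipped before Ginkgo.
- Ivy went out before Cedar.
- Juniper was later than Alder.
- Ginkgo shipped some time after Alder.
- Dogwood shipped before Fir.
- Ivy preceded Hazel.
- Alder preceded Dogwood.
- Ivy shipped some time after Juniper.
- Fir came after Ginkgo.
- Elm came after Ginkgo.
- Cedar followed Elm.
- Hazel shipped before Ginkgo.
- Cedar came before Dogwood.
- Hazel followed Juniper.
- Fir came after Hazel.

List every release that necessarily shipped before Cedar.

Directly stated before Cedar: Elm and Ivy.
Alder reaches Cedar via Alder → Juniper → Ivy → Cedar.
Ginkgo reaches Cedar via Ginkgo → Elm → Cedar.
Hazel reaches Cedar via Hazel → Ginkgo → Elm → Cedar.
Likewise Juniper reaches Cedar by chaining the stated constraints.

Alder, Elm, Ginkgo, Hazel, Ivy, Juniper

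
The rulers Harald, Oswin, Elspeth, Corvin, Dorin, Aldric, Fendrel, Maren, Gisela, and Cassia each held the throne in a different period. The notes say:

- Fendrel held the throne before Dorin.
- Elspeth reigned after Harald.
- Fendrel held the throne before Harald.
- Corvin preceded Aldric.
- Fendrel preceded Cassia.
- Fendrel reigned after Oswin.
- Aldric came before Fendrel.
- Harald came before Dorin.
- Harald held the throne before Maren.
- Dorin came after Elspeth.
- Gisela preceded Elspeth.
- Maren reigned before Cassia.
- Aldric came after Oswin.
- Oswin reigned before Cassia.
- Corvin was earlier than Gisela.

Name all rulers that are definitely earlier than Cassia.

Directly stated before Cassia: Fendrel, Maren, and Oswin.
Aldric reaches Cassia via Aldric → Fendrel → Cassia.
Corvin reaches Cassia via Corvin → Aldric → Fendrel → Cassia.
Harald reaches Cassia via Harald → Maren → Cassia.
No chain forces Elspeth (or any of the others) ahead of Cassia.

Aldric, Corvin, Fendrel, Harald, Maren, Oswin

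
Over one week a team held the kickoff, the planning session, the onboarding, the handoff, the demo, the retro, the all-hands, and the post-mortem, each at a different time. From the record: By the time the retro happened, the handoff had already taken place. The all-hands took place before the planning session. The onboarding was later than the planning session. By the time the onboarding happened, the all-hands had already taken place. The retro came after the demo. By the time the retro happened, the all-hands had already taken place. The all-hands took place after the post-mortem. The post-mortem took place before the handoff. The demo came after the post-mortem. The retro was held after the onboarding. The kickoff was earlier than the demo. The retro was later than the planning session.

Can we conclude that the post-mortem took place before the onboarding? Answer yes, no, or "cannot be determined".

yes

Chain the constraints: the post-mortem → the all-hands → the onboarding. Each link is directly stated, so the post-mortem comes before the onboarding.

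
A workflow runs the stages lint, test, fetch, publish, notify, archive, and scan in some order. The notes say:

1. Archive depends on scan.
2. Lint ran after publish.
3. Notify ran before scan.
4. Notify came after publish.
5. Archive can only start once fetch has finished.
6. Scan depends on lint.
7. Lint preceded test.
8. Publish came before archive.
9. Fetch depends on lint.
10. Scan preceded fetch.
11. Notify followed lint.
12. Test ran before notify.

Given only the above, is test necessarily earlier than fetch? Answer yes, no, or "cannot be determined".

Chain the constraints: test → notify → scan → fetch. Each link is directly stated, so test comes before fetch.

yes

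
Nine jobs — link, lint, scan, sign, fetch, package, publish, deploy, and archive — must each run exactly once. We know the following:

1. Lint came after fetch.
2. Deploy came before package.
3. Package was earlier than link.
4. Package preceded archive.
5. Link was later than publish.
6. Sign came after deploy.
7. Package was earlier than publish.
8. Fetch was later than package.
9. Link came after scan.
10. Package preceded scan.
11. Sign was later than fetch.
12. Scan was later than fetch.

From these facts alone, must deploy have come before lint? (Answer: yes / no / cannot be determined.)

Chain the constraints: deploy → package → fetch → lint. Each link is directly stated, so deploy comes before lint.

yes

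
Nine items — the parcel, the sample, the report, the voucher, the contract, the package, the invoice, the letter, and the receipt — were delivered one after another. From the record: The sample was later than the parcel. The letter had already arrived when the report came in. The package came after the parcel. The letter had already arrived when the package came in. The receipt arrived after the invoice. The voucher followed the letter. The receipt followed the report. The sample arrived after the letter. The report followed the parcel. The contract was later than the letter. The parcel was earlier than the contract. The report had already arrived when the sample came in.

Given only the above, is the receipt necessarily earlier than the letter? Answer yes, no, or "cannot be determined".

no

Tracing the constraints gives the letter → the report → the receipt, so the letter must come before the receipt.
That means the receipt cannot be before the letter.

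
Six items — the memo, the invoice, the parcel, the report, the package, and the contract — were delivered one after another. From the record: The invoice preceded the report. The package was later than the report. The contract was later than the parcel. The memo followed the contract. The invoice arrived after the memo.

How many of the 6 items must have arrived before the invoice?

Directly stated before the invoice: the memo.
The contract reaches the invoice via the contract → the memo → the invoice.
The parcel reaches the invoice via the parcel → the contract → the memo → the invoice.
That's the contract, the memo, and the parcel — 3 in all.

3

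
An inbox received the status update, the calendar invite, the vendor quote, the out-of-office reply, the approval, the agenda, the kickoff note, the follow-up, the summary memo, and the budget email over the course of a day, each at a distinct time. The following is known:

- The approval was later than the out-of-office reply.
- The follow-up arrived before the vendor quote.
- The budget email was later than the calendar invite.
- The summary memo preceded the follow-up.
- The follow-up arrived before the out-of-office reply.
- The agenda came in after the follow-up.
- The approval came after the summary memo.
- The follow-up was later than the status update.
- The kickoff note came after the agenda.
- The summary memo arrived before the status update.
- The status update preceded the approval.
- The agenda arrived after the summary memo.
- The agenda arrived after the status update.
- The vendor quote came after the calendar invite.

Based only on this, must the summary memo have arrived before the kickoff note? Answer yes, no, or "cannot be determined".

yes

Chain the constraints: the summary memo → the agenda → the kickoff note. Each link is directly stated, so the summary memo comes before the kickoff note.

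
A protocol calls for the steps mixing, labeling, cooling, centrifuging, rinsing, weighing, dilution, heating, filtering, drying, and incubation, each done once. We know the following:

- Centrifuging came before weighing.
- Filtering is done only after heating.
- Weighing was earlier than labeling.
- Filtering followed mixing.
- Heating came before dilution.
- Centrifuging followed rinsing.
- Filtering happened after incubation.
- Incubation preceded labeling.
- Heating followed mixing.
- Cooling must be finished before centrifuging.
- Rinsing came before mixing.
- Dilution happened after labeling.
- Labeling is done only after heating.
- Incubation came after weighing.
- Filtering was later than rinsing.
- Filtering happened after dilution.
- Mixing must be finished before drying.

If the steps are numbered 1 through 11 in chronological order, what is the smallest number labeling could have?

Centrifuging, cooling, heating, incubation, mixing, rinsing, and weighing must all come before labeling — 7 forced predecessors.
Nothing else is forced ahead of labeling, so its earliest slot is position 7 + 1 = 8.

8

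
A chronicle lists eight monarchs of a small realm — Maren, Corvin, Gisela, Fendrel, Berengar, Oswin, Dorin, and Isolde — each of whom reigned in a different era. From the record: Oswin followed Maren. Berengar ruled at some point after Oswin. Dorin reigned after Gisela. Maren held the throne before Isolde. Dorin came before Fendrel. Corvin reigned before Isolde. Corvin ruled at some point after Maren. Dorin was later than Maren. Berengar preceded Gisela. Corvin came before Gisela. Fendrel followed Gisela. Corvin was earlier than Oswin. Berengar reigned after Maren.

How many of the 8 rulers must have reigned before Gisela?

4

Directly stated before Gisela: Berengar and Corvin.
Maren reaches Gisela via Maren → Berengar → Gisela.
Oswin reaches Gisela via Oswin → Berengar → Gisela.
That's Berengar, Corvin, Maren, and Oswin — 4 in all.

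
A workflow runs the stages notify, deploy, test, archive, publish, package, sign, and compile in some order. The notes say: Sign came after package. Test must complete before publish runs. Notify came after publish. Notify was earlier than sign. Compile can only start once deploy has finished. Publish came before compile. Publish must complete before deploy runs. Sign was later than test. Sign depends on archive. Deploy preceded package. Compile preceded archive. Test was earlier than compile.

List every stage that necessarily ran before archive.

Directly stated before archive: compile.
Deploy reaches archive via deploy → compile → archive.
Publish reaches archive via publish → compile → archive.
Test reaches archive via test → compile → archive.
No chain forces sign (or any of the others) ahead of archive.

compile, deploy, publish, test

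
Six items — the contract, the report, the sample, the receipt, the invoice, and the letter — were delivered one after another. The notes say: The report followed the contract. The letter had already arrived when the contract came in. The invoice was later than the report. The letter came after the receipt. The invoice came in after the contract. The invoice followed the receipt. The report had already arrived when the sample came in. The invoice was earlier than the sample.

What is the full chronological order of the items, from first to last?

the receipt, the letter, the contract, the report, the invoice, the sample

The constraints fix every adjacent pair, so only one ordering works:
the receipt → the letter → the contract → the report → the invoice → the sample.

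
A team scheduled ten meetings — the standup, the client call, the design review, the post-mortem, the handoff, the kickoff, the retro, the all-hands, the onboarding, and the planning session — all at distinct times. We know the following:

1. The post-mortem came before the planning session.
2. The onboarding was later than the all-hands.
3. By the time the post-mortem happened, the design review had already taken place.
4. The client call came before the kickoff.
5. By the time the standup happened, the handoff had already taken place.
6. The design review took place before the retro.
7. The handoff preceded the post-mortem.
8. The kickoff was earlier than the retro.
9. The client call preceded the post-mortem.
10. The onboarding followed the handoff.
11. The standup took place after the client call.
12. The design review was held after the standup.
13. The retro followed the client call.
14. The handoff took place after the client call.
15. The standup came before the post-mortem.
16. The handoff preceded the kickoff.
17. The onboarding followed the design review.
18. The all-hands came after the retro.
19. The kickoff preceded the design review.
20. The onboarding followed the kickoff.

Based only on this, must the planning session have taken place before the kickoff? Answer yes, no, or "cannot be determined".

no

Tracing the constraints gives the kickoff → the design review → the post-mortem → the planning session, so the kickoff must come before the planning session.
That means the planning session cannot be before the kickoff.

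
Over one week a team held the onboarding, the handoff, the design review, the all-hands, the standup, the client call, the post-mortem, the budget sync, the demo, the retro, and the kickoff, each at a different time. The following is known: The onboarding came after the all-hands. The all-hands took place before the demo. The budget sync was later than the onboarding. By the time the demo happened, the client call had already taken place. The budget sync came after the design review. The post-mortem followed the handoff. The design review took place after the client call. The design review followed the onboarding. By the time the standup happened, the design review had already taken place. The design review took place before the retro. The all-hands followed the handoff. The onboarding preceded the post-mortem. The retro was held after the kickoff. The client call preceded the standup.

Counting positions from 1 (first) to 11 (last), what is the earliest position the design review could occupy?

The all-hands, the client call, the handoff, and the onboarding must all come before the design review — 4 forced predecessors.
Nothing else is forced ahead of the design review, so its earliest slot is position 4 + 1 = 5.

5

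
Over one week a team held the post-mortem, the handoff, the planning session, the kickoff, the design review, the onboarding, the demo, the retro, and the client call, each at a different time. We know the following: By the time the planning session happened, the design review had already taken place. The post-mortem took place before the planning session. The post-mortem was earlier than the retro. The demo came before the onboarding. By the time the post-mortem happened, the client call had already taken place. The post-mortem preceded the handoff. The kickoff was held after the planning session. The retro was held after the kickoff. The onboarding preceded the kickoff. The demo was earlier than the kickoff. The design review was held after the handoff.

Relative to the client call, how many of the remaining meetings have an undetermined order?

Forced after the client call: the design review, the handoff, the kickoff, the planning session, the post-mortem, and the retro.
That leaves the demo and the onboarding with no forced order relative to the client call — 2.

2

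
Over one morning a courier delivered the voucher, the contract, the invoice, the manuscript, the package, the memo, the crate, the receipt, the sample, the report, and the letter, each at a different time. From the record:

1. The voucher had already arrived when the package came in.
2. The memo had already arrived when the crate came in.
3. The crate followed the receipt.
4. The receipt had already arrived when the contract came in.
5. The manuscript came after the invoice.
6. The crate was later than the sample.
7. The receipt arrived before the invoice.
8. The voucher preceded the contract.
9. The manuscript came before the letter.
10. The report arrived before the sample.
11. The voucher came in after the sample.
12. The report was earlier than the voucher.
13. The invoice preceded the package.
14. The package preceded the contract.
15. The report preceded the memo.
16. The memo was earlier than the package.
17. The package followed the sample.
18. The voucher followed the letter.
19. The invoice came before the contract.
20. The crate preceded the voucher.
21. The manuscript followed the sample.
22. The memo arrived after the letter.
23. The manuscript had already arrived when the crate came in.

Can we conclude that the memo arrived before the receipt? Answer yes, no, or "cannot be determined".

no

Tracing the constraints gives the receipt → the invoice → the manuscript → the letter → the memo, so the receipt must come before the memo.
That means the memo cannot be before the receipt.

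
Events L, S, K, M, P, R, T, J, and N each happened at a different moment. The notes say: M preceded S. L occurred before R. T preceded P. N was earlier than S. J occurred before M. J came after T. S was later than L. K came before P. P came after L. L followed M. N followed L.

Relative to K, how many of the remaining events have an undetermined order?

Forced after K: P.
That leaves J, L, M, N, R, S, and T with no forced order relative to K — 7.

7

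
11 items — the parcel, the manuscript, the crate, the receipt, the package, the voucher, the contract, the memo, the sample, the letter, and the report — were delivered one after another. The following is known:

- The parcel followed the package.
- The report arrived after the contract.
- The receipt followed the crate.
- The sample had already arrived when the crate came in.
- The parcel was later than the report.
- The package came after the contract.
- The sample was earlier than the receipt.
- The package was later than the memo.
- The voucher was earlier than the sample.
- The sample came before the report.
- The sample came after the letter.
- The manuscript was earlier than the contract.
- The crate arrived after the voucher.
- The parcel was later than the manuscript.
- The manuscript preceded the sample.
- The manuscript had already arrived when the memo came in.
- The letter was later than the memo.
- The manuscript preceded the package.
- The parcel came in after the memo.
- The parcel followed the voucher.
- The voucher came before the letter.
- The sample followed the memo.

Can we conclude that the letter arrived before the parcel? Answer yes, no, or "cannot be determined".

yes

Chain the constraints: the letter → the sample → the report → the parcel. Each link is directly stated, so the letter comes before the parcel.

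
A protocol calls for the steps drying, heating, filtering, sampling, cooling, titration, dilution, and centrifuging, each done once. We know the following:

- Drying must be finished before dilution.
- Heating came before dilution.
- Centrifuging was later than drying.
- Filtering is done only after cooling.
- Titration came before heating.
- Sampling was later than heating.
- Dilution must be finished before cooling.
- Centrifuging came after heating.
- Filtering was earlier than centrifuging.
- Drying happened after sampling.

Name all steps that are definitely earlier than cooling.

Directly stated before cooling: dilution.
Drying reaches cooling via drying → dilution → cooling.
Heating reaches cooling via heating → dilution → cooling.
Sampling reaches cooling via sampling → drying → dilution → cooling.
Likewise titration reaches cooling by chaining the stated constraints.
No chain forces filtering (or any of the others) ahead of cooling.

dilution, drying, heating, sampling, titration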